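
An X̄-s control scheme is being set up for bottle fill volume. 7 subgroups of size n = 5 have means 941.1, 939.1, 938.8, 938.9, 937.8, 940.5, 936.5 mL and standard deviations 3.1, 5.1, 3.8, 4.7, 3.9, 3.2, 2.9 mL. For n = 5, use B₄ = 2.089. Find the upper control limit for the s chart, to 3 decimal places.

s̄ = (3.1 + 5.1 + 3.8 + 4.7 + 3.9 + 3.2 + 2.9) / 7 = 3.8143
UCL_s = B₄·s̄ = 2.089 × 3.8143 = 7.9680

7.968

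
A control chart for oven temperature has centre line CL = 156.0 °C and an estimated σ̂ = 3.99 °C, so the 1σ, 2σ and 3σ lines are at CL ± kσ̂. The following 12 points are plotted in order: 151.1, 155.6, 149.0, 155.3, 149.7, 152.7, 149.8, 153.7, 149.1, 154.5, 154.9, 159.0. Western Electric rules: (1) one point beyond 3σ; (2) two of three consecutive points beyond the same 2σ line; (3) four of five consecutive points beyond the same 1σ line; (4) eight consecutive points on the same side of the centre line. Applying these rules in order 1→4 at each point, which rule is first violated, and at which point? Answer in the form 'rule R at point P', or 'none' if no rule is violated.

rule 4 at point 8

Zone of each point (C = within 1σ̂, B = 1σ̂–2σ̂, A = 2σ̂–3σ̂, * = beyond 3σ̂; sign = side of CL): 1:-B, 2:-C, 3:-B, 4:-C, 5:-B, 6:-C, 7:-B, 8:-C, 9:-B, 10:-C, 11:-C, 12:+C
Rule 4 (eight consecutive points on the same side of the centre line) is satisfied at point 8.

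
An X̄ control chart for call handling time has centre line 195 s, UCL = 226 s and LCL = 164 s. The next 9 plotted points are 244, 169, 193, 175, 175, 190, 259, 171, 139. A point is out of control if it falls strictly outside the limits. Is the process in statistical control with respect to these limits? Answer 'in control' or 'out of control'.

out of control

Compare each point to [164, 226]: sample 1 = 244 > UCL; sample 7 = 259 > UCL; sample 9 = 139 < LCL.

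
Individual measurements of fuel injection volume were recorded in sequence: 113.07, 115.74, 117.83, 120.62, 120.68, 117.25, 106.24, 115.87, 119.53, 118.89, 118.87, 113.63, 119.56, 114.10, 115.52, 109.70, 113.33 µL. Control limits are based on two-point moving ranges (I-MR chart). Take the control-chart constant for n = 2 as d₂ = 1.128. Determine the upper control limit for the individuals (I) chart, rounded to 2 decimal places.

X̄ = (113.07 + 115.74 + 117.83 + 120.62 + 120.68 + 117.25 + 106.24 + 115.87 + 119.53 + 118.89 + 118.87 + 113.63 + 119.56 + 114.10 + 115.52 + 109.70 + 113.33) / 17 = 115.9076
Moving ranges: 2.67, 2.09, 2.79, 0.06, 3.43, 11.01, 9.63, 3.66, 0.64, 0.02, 5.24, 5.93, 5.46, 1.42, 5.82, 3.63; M̄R̄ = 63.5000 / 16 = 3.9688
UCL = X̄ + 3·M̄R̄/d₂ = 115.9076 + 3 × 3.9688 / 1.128 = 126.4628

126.46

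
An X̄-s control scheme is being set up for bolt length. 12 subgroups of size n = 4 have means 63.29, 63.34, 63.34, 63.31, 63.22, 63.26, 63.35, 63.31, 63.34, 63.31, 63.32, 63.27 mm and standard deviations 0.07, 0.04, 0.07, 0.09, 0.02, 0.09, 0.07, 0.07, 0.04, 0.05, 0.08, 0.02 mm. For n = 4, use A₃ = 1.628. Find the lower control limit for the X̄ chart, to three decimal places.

63.209

X̄̄ = (63.29 + 63.34 + 63.34 + 63.31 + 63.22 + 63.26 + 63.35 + 63.31 + 63.34 + 63.31 + 63.32 + 63.27) / 12 = 63.3050
s̄ = (0.07 + 0.04 + 0.07 + 0.09 + 0.02 + 0.09 + 0.07 + 0.07 + 0.04 + 0.05 + 0.08 + 0.02) / 12 = 0.0592
LCL = X̄̄ − A₃·s̄ = 63.3050 − 1.628 × 0.0592 = 63.2087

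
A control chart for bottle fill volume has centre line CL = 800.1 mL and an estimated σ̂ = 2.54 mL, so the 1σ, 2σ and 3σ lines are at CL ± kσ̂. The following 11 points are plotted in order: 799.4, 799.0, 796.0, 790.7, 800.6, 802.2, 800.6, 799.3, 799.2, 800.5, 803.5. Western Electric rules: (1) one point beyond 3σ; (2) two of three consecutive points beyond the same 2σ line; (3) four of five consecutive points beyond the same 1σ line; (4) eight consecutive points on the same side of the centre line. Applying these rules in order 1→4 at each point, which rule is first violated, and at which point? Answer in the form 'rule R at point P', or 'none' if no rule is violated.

Zone of each point (C = within 1σ̂, B = 1σ̂–2σ̂, A = 2σ̂–3σ̂, * = beyond 3σ̂; sign = side of CL): 1:-C, 2:-C, 3:-B, 4:-*, 5:+C, 6:+C, 7:+C, 8:-C, 9:-C, 10:+C, 11:+B
Rule 1 (one point beyond the 3σ limits) is satisfied at point 4.

rule 1 at point 4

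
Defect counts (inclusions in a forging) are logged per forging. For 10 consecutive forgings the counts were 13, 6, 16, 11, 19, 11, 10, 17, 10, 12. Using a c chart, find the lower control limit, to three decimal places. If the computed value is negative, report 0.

c̄ = (13 + 6 + 16 + 11 + 19 + 11 + 10 + 17 + 10 + 12) / 10 = 125 / 10 = 12.5000
LCL = c̄ − 3√c̄ = 12.5000 − 3 × 3.5355 = 1.8934

1.893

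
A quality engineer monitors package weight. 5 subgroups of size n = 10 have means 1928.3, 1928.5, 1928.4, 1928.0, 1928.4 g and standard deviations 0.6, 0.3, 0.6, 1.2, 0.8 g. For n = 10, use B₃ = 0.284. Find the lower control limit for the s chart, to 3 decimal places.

0.199

s̄ = (0.6 + 0.3 + 0.6 + 1.2 + 0.8) / 5 = 0.7000
LCL_s = B₃·s̄ = 0.284 × 0.7000 = 0.1988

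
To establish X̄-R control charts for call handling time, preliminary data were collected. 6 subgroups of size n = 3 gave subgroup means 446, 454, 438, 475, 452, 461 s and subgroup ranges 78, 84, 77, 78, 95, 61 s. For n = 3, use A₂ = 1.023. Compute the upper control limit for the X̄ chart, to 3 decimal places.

534.980

X̄̄ = (446 + 454 + 438 + 475 + 452 + 461) / 6 = 2726.0000 / 6 = 454.3333
R̄ = (78 + 84 + 77 + 78 + 95 + 61) / 6 = 473.0000 / 6 = 78.8333
UCL = X̄̄ + A₂·R̄ = 454.3333 + 1.023 × 78.8333 = 534.9798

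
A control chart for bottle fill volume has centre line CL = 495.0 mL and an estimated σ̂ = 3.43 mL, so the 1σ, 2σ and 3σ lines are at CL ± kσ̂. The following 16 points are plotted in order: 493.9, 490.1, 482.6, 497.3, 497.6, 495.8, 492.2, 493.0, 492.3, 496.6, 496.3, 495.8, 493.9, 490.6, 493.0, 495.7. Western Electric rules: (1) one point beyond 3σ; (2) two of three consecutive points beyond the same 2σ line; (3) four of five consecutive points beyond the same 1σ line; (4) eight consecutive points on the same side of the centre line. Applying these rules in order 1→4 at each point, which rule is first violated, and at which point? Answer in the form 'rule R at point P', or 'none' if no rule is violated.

Zone of each point (C = within 1σ̂, B = 1σ̂–2σ̂, A = 2σ̂–3σ̂, * = beyond 3σ̂; sign = side of CL): 1:-C, 2:-B, 3:-*, 4:+C, 5:+C, 6:+C, 7:-C, 8:-C, 9:-C, 10:+C, 11:+C, 12:+C, 13:-C, 14:-B, 15:-C, 16:+C
Rule 1 (one point beyond the 3σ limits) is satisfied at point 3.

rule 1 at point 3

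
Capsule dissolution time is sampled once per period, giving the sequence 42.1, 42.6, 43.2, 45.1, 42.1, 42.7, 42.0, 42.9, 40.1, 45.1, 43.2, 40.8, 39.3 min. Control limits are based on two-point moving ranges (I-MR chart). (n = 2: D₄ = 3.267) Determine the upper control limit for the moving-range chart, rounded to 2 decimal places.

5.94

Moving ranges: 0.5, 0.6, 1.9, 3.0, 0.6, 0.7, 0.9, 2.8, 5.0, 1.9, 2.4, 1.5; M̄R̄ = 21.8000 / 12 = 1.8167
UCL_MR = D₄·M̄R̄ = 3.267 × 1.8167 = 5.9350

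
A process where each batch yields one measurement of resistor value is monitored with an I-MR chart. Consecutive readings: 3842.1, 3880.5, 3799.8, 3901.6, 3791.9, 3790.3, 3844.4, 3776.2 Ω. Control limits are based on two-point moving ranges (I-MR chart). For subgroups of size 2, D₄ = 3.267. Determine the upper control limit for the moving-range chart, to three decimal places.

212.122

Moving ranges: 38.4, 80.7, 101.8, 109.7, 1.6, 54.1, 68.2; M̄R̄ = 454.5000 / 7 = 64.9286
UCL_MR = D₄·M̄R̄ = 3.267 × 64.9286 = 212.1216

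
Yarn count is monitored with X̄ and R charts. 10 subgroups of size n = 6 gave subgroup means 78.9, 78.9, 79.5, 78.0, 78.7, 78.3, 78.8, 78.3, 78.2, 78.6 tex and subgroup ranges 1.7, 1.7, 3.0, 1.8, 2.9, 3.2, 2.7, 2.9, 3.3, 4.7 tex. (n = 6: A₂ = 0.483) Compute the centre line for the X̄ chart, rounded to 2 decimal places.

78.62

X̄̄ = (78.9 + 78.9 + 79.5 + 78.0 + 78.7 + 78.3 + 78.8 + 78.3 + 78.2 + 78.6) / 10 = 786.2000 / 10 = 78.6200
CL = X̄̄ = 78.6200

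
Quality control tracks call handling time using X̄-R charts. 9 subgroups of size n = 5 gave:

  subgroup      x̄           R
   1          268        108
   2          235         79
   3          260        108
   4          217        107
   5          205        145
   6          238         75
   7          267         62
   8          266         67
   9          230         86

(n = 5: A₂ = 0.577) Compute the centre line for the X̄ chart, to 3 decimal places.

X̄̄ = (268 + 235 + 260 + 217 + 205 + 238 + 267 + 266 + 230) / 9 = 2186.0000 / 9 = 242.8889
CL = X̄̄ = 242.8889

242.889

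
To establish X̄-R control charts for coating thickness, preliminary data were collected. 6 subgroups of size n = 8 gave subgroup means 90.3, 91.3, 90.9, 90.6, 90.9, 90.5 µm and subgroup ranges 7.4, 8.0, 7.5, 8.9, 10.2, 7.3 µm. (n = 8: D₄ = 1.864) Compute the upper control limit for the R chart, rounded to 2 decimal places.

15.32

R̄ = (7.4 + 8.0 + 7.5 + 8.9 + 10.2 + 7.3) / 6 = 49.3000 / 6 = 8.2167
UCL_R = D₄·R̄ = 1.864 × 8.2167 = 15.3159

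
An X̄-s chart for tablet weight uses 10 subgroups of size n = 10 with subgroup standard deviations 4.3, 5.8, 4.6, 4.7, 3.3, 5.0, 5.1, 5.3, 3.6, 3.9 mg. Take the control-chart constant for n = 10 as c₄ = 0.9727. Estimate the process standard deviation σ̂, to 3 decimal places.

s̄ = (4.3 + 5.8 + 4.6 + 4.7 + 3.3 + 5.0 + 5.1 + 5.3 + 3.6 + 3.9) / 10 = 4.5600
σ̂ = s̄ / c₄ = 4.5600 / 0.9727 = 4.6880

4.688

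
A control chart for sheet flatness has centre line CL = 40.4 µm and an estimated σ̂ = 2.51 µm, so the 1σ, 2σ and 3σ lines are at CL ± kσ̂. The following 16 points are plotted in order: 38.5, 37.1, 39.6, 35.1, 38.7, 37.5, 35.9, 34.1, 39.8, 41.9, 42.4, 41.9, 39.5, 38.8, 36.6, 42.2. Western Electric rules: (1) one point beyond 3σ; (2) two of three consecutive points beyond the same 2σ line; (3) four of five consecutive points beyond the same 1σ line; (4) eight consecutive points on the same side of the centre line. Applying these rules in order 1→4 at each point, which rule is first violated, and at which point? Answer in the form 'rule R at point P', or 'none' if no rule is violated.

Zone of each point (C = within 1σ̂, B = 1σ̂–2σ̂, A = 2σ̂–3σ̂, * = beyond 3σ̂; sign = side of CL): 1:-C, 2:-B, 3:-C, 4:-A, 5:-C, 6:-B, 7:-B, 8:-A, 9:-C, 10:+C, 11:+C, 12:+C, 13:-C, 14:-C, 15:-B, 16:+C
Rule 3 (four of five consecutive points beyond the same 1σ limit) is satisfied at point 8.

rule 3 at point 8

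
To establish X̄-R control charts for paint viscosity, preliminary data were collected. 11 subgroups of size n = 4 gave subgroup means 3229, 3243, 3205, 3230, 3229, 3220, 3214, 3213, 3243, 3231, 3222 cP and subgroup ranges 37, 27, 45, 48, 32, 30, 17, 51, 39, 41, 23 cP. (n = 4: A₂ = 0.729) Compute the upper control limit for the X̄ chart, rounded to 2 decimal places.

3251.21

X̄̄ = (3229 + 3243 + 3205 + 3230 + 3229 + 3220 + 3214 + 3213 + 3243 + 3231 + 3222) / 11 = 35479.0000 / 11 = 3225.3636
R̄ = (37 + 27 + 45 + 48 + 32 + 30 + 17 + 51 + 39 + 41 + 23) / 11 = 390.0000 / 11 = 35.4545
UCL = X̄̄ + A₂·R̄ = 3225.3636 + 0.729 × 35.4545 = 3251.2100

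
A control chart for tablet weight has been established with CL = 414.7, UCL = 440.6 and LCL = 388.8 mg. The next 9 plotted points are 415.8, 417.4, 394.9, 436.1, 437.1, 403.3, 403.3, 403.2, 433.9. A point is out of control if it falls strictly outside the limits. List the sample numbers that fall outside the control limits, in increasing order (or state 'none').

All 9 points lie within [388.8, 440.6].

none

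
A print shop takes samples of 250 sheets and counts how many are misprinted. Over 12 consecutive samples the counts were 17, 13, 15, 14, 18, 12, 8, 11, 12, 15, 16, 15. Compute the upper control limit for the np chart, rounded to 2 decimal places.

24.68

p̄ = Σdᵢ / (k·n) = 166 / (12 × 250) = 0.05533
UCL = np̄ + 3·√(np̄(1−p̄)) = 13.8333 + 3 × √(13.8333×0.94467) = 13.8333 + 3 × 3.6150 = 24.6782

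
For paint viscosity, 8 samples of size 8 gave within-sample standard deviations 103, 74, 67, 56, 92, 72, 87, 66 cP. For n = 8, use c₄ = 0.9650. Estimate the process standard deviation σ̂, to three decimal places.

79.922

s̄ = (103 + 74 + 67 + 56 + 92 + 72 + 87 + 66) / 8 = 77.1250
σ̂ = s̄ / c₄ = 77.1250 / 0.9650 = 79.9223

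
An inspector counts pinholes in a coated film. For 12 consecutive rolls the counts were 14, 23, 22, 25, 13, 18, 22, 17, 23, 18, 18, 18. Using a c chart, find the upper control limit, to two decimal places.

32.41

c̄ = (14 + 23 + 22 + 25 + 13 + 18 + 22 + 17 + 23 + 18 + 18 + 18) / 12 = 231 / 12 = 19.2500
UCL = c̄ + 3√c̄ = 19.2500 + 3 × √19.2500 = 19.2500 + 3 × 4.3875 = 32.4124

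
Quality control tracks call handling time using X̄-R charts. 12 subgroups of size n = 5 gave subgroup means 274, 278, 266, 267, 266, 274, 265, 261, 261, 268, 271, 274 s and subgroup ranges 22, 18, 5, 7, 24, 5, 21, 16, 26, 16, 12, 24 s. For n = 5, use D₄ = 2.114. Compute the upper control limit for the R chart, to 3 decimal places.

R̄ = (22 + 18 + 5 + 7 + 24 + 5 + 21 + 16 + 26 + 16 + 12 + 24) / 12 = 196.0000 / 12 = 16.3333
UCL_R = D₄·R̄ = 2.114 × 16.3333 = 34.5287

34.529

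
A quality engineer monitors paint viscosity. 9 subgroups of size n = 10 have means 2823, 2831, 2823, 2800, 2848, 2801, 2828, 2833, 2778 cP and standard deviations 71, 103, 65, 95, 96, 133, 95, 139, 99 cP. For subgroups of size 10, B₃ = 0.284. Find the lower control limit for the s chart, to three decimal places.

s̄ = (71 + 103 + 65 + 95 + 96 + 133 + 95 + 139 + 99) / 9 = 99.5556
LCL_s = B₃·s̄ = 0.284 × 99.5556 = 28.2738

28.274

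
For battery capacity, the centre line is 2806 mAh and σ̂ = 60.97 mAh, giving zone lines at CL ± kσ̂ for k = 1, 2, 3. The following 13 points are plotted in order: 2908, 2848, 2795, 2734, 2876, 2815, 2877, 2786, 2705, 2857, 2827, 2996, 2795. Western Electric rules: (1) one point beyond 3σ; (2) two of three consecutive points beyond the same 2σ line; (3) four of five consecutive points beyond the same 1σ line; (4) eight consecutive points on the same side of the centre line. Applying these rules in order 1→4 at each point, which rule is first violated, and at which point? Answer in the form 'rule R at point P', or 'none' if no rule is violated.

Zone of each point (C = within 1σ̂, B = 1σ̂–2σ̂, A = 2σ̂–3σ̂, * = beyond 3σ̂; sign = side of CL): 1:+B, 2:+C, 3:-C, 4:-B, 5:+B, 6:+C, 7:+B, 8:-C, 9:-B, 10:+C, 11:+C, 12:+*, 13:-C
Rule 1 (one point beyond the 3σ limits) is satisfied at point 12.

rule 1 at point 12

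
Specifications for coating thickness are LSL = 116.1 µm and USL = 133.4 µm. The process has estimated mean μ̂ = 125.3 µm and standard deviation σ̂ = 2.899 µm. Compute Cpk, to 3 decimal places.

Cpu = (USL − μ̂) / (3σ̂) = (133.4 − 125.3) / (3 × 2.899) = 0.9314; Cpl = (μ̂ − LSL) / (3σ̂) = (125.3 − 116.1) / (3 × 2.899) = 1.0578; Cpk = min(Cpu, Cpl) = 0.9314

0.931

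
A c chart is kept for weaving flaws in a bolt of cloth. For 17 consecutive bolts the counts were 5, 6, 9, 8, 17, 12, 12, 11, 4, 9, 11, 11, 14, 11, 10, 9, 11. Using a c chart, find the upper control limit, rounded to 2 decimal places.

c̄ = (5 + 6 + 9 + 8 + 17 + 12 + 12 + 11 + 4 + 9 + 11 + 11 + 14 + 11 + 10 + 9 + 11) / 17 = 170 / 17 = 10.0000
UCL = c̄ + 3√c̄ = 10.0000 + 3 × √10.0000 = 10.0000 + 3 × 3.1623 = 19.4868

19.49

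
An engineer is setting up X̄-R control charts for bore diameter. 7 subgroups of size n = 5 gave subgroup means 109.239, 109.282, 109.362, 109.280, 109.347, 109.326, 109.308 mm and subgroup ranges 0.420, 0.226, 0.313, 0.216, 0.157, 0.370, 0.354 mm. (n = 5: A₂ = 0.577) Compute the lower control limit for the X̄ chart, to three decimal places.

109.137

X̄̄ = (109.239 + 109.282 + 109.362 + 109.280 + 109.347 + 109.326 + 109.308) / 7 = 765.1440 / 7 = 109.3063
R̄ = (0.420 + 0.226 + 0.313 + 0.216 + 0.157 + 0.370 + 0.354) / 7 = 2.0560 / 7 = 0.2937
LCL = X̄̄ − A₂·R̄ = 109.3063 − 0.577 × 0.2937 = 109.1368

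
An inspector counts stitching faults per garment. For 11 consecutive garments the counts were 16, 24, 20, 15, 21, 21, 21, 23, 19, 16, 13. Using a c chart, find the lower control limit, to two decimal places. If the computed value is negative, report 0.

5.92

c̄ = (16 + 24 + 20 + 15 + 21 + 21 + 21 + 23 + 19 + 16 + 13) / 11 = 209 / 11 = 19.0000
LCL = c̄ − 3√c̄ = 19.0000 − 3 × 4.3589 = 5.9233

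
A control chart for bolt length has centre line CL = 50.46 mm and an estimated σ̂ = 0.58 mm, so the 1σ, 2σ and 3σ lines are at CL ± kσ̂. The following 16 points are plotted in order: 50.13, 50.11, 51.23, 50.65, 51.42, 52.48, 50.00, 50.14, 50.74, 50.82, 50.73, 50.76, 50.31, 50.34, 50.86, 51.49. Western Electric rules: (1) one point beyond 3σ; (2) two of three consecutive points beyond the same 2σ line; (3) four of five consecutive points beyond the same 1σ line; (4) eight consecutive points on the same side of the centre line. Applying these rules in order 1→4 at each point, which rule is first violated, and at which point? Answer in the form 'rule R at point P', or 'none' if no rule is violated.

Zone of each point (C = within 1σ̂, B = 1σ̂–2σ̂, A = 2σ̂–3σ̂, * = beyond 3σ̂; sign = side of CL): 1:-C, 2:-C, 3:+B, 4:+C, 5:+B, 6:+*, 7:-C, 8:-C, 9:+C, 10:+C, 11:+C, 12:+C, 13:-C, 14:-C, 15:+C, 16:+B
Rule 1 (one point beyond the 3σ limits) is satisfied at point 6.

rule 1 at point 6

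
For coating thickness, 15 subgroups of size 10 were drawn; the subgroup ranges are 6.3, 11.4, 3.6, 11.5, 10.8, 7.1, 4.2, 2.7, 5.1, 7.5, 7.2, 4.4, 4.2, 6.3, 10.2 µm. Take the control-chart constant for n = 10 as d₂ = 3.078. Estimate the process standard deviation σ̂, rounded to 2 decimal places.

2.22

R̄ = (6.3 + 11.4 + 3.6 + 11.5 + 10.8 + 7.1 + 4.2 + 2.7 + 5.1 + 7.5 + 7.2 + 4.4 + 4.2 + 6.3 + 10.2) / 15 = 6.8333
σ̂ = R̄ / d₂ = 6.8333 / 3.078 = 2.2201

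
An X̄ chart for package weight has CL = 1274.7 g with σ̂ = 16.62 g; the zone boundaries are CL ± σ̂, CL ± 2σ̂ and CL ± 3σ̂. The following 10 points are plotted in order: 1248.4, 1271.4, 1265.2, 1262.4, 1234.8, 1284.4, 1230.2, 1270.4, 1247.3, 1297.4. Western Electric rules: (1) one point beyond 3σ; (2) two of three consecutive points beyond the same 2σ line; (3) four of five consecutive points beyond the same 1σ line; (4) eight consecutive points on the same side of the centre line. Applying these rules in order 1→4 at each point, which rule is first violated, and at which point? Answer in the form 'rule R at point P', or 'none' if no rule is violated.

Zone of each point (C = within 1σ̂, B = 1σ̂–2σ̂, A = 2σ̂–3σ̂, * = beyond 3σ̂; sign = side of CL): 1:-B, 2:-C, 3:-C, 4:-C, 5:-A, 6:+C, 7:-A, 8:-C, 9:-B, 10:+B
Rule 2 (two of three consecutive points beyond the same 2σ limit) is satisfied at point 7.

rule 2 at point 7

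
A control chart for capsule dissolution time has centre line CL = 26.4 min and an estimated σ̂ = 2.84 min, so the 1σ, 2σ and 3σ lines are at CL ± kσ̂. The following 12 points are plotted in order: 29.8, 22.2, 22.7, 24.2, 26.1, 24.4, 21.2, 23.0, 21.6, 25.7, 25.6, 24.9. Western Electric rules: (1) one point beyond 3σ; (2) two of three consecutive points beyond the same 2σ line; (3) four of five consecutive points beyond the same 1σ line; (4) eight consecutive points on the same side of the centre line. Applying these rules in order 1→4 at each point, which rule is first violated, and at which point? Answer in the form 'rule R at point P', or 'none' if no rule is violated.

Zone of each point (C = within 1σ̂, B = 1σ̂–2σ̂, A = 2σ̂–3σ̂, * = beyond 3σ̂; sign = side of CL): 1:+B, 2:-B, 3:-B, 4:-C, 5:-C, 6:-C, 7:-B, 8:-B, 9:-B, 10:-C, 11:-C, 12:-C
Rule 4 (eight consecutive points on the same side of the centre line) is satisfied at point 9.

rule 4 at point 9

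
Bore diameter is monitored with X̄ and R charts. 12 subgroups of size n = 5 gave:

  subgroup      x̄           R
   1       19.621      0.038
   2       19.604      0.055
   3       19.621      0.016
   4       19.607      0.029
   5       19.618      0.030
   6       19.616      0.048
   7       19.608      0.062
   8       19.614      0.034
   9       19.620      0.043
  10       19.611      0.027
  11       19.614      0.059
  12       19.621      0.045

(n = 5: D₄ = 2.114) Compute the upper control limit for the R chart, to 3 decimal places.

0.086

R̄ = (0.038 + 0.055 + 0.016 + 0.029 + 0.030 + 0.048 + 0.062 + 0.034 + 0.043 + 0.027 + 0.059 + 0.045) / 12 = 0.4860 / 12 = 0.0405
UCL_R = D₄·R̄ = 2.114 × 0.0405 = 0.0856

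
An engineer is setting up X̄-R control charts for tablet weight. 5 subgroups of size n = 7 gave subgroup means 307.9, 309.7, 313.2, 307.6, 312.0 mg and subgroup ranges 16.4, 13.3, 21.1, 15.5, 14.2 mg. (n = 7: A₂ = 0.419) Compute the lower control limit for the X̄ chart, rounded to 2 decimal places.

X̄̄ = (307.9 + 309.7 + 313.2 + 307.6 + 312.0) / 5 = 1550.4000 / 5 = 310.0800
R̄ = (16.4 + 13.3 + 21.1 + 15.5 + 14.2) / 5 = 80.5000 / 5 = 16.1000
LCL = X̄̄ − A₂·R̄ = 310.0800 − 0.419 × 16.1000 = 303.3341

303.33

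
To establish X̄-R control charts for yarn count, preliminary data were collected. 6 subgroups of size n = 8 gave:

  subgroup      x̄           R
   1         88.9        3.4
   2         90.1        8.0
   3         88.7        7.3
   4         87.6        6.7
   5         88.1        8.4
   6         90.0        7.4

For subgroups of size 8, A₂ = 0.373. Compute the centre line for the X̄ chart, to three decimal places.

88.900

X̄̄ = (88.9 + 90.1 + 88.7 + 87.6 + 88.1 + 90.0) / 6 = 533.4000 / 6 = 88.9000
CL = X̄̄ = 88.9000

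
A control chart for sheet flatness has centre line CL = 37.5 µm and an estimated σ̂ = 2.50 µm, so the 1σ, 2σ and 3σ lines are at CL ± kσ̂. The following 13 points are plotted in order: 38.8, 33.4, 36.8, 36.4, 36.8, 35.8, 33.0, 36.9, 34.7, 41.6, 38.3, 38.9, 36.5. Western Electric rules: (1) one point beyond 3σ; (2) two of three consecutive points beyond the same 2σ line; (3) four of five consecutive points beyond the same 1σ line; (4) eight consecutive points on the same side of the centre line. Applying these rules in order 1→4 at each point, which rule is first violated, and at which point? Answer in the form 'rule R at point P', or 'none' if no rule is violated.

Zone of each point (C = within 1σ̂, B = 1σ̂–2σ̂, A = 2σ̂–3σ̂, * = beyond 3σ̂; sign = side of CL): 1:+C, 2:-B, 3:-C, 4:-C, 5:-C, 6:-C, 7:-B, 8:-C, 9:-B, 10:+B, 11:+C, 12:+C, 13:-C
Rule 4 (eight consecutive points on the same side of the centre line) is satisfied at point 9.

rule 4 at point 9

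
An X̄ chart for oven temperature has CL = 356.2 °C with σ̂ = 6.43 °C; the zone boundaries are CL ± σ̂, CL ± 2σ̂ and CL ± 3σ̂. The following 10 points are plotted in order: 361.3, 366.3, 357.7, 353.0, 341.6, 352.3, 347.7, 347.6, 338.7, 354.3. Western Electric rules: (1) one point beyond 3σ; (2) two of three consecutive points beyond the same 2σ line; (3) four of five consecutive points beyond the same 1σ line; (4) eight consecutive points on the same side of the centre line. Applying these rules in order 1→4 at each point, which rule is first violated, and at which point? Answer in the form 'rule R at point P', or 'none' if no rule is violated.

Zone of each point (C = within 1σ̂, B = 1σ̂–2σ̂, A = 2σ̂–3σ̂, * = beyond 3σ̂; sign = side of CL): 1:+C, 2:+B, 3:+C, 4:-C, 5:-A, 6:-C, 7:-B, 8:-B, 9:-A, 10:-C
Rule 3 (four of five consecutive points beyond the same 1σ limit) is satisfied at point 9.

rule 3 at point 9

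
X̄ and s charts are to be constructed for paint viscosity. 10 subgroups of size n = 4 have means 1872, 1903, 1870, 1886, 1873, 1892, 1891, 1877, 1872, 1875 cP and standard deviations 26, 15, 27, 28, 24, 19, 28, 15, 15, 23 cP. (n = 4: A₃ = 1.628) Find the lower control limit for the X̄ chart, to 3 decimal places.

X̄̄ = (1872 + 1903 + 1870 + 1886 + 1873 + 1892 + 1891 + 1877 + 1872 + 1875) / 10 = 1881.1000
s̄ = (26 + 15 + 27 + 28 + 24 + 19 + 28 + 15 + 15 + 23) / 10 = 22.0000
LCL = X̄̄ − A₃·s̄ = 1881.1000 − 1.628 × 22.0000 = 1845.2840

1845.284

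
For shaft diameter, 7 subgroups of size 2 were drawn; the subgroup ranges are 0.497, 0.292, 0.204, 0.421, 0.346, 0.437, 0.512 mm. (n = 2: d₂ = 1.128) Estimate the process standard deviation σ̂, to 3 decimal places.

R̄ = (0.497 + 0.292 + 0.204 + 0.421 + 0.346 + 0.437 + 0.512) / 7 = 0.3870
σ̂ = R̄ / d₂ = 0.3870 / 1.128 = 0.3431

0.343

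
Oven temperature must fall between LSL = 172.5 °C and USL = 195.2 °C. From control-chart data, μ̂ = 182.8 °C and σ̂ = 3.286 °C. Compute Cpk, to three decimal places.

1.045

Cpu = (USL − μ̂) / (3σ̂) = (195.2 − 182.8) / (3 × 3.286) = 1.2579; Cpl = (μ̂ − LSL) / (3σ̂) = (182.8 − 172.5) / (3 × 3.286) = 1.0448; Cpk = min(Cpu, Cpl) = 1.0448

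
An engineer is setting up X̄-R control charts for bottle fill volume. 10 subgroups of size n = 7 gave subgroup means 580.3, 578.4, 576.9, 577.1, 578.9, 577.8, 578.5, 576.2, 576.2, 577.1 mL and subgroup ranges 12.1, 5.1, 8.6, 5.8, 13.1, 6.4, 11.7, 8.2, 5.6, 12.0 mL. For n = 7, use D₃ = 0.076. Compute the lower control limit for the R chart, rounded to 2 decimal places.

R̄ = (12.1 + 5.1 + 8.6 + 5.8 + 13.1 + 6.4 + 11.7 + 8.2 + 5.6 + 12.0) / 10 = 88.6000 / 10 = 8.8600
LCL_R = D₃·R̄ = 0.076 × 8.8600 = 0.6734

0.67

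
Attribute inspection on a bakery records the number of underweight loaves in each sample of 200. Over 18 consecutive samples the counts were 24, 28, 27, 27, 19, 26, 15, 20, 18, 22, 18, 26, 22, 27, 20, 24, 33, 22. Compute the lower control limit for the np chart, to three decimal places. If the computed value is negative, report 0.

9.631

p̄ = Σdᵢ / (k·n) = 418 / (18 × 200) = 0.11611
LCL = np̄ − 3·√(np̄(1−p̄)) = 23.2222 − 3 × 4.5305 = 9.6306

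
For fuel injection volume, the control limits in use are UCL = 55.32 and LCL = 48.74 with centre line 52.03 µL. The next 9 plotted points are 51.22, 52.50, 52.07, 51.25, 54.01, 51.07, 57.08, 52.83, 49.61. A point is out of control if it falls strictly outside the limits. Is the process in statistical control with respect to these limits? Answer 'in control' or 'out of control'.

out of control

Compare each point to [48.74, 55.32]: sample 7 = 57.08 > UCL.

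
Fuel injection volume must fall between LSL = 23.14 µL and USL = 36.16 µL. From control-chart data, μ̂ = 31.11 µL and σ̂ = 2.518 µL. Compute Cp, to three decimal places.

0.862

Cp = (USL − LSL) / (6σ̂) = (36.16 − 23.14) / (6 × 2.518) = 13.0200 / 15.1080 = 0.8618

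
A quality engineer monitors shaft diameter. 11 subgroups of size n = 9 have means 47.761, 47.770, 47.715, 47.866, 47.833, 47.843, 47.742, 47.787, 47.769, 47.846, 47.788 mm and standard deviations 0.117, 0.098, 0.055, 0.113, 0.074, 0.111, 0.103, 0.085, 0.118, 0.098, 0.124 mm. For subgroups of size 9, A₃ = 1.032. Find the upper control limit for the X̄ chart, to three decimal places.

47.896

X̄̄ = (47.761 + 47.770 + 47.715 + 47.866 + 47.833 + 47.843 + 47.742 + 47.787 + 47.769 + 47.846 + 47.788) / 11 = 47.7927
s̄ = (0.117 + 0.098 + 0.055 + 0.113 + 0.074 + 0.111 + 0.103 + 0.085 + 0.118 + 0.098 + 0.124) / 11 = 0.0996
UCL = X̄̄ + A₃·s̄ = 47.7927 + 1.032 × 0.0996 = 47.8956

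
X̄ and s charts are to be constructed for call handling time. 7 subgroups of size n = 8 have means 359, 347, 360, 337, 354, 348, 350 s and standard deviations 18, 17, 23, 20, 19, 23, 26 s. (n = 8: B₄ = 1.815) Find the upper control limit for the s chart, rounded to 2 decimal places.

s̄ = (18 + 17 + 23 + 20 + 19 + 23 + 26) / 7 = 20.8571
UCL_s = B₄·s̄ = 1.815 × 20.8571 = 37.8557

37.86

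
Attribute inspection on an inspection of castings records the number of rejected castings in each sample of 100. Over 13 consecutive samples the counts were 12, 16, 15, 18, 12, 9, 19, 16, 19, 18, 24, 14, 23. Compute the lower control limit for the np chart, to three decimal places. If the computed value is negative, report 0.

p̄ = Σdᵢ / (k·n) = 215 / (13 × 100) = 0.16538
LCL = np̄ − 3·√(np̄(1−p̄)) = 16.5385 − 3 × 3.7153 = 5.3926

5.393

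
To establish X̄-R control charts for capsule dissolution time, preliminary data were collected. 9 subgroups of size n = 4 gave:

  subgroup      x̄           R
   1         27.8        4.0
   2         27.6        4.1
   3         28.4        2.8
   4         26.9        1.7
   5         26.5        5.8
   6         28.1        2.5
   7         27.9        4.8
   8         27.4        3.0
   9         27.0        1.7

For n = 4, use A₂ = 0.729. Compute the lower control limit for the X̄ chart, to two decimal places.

25.05

X̄̄ = (27.8 + 27.6 + 28.4 + 26.9 + 26.5 + 28.1 + 27.9 + 27.4 + 27.0) / 9 = 247.6000 / 9 = 27.5111
R̄ = (4.0 + 4.1 + 2.8 + 1.7 + 5.8 + 2.5 + 4.8 + 3.0 + 1.7) / 9 = 30.4000 / 9 = 3.3778
LCL = X̄̄ − A₂·R̄ = 27.5111 − 0.729 × 3.3778 = 25.0487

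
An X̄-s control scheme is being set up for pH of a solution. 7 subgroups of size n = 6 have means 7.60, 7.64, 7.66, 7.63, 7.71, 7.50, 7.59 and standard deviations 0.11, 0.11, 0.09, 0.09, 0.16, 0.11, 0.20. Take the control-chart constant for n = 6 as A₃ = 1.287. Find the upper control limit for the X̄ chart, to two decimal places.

X̄̄ = (7.60 + 7.64 + 7.66 + 7.63 + 7.71 + 7.50 + 7.59) / 7 = 7.6186
s̄ = (0.11 + 0.11 + 0.09 + 0.09 + 0.16 + 0.11 + 0.20) / 7 = 0.1243
UCL = X̄̄ + A₃·s̄ = 7.6186 + 1.287 × 0.1243 = 7.7785

7.78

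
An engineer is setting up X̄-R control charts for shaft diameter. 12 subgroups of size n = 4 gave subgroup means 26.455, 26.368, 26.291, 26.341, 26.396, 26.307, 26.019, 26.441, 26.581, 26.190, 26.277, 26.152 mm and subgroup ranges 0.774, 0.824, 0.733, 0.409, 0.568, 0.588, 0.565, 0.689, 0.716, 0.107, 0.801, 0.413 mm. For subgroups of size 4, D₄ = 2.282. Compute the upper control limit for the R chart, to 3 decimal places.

R̄ = (0.774 + 0.824 + 0.733 + 0.409 + 0.568 + 0.588 + 0.565 + 0.689 + 0.716 + 0.107 + 0.801 + 0.413) / 12 = 7.1870 / 12 = 0.5989
UCL_R = D₄·R̄ = 2.282 × 0.5989 = 1.3667

1.367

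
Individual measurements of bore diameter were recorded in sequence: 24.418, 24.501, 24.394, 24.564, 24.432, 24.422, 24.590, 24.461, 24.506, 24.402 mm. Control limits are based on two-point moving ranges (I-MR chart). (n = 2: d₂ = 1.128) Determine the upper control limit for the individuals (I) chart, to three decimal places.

24.749

X̄ = (24.418 + 24.501 + 24.394 + 24.564 + 24.432 + 24.422 + 24.590 + 24.461 + 24.506 + 24.402) / 10 = 24.4690
Moving ranges: 0.083, 0.107, 0.170, 0.132, 0.010, 0.168, 0.129, 0.045, 0.104; M̄R̄ = 0.9480 / 9 = 0.1053
UCL = X̄ + 3·M̄R̄/d₂ = 24.4690 + 3 × 0.1053 / 1.128 = 24.7491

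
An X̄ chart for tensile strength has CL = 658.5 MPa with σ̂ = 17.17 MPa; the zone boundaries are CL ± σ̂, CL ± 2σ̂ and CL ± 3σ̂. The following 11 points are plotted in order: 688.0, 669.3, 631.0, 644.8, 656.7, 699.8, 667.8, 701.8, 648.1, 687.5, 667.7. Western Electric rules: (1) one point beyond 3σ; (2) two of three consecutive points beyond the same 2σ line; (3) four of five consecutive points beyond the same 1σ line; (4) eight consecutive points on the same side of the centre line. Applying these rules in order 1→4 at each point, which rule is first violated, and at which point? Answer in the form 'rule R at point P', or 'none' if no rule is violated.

rule 2 at point 8

Zone of each point (C = within 1σ̂, B = 1σ̂–2σ̂, A = 2σ̂–3σ̂, * = beyond 3σ̂; sign = side of CL): 1:+B, 2:+C, 3:-B, 4:-C, 5:-C, 6:+A, 7:+C, 8:+A, 9:-C, 10:+B, 11:+C
Rule 2 (two of three consecutive points beyond the same 2σ limit) is satisfied at point 8.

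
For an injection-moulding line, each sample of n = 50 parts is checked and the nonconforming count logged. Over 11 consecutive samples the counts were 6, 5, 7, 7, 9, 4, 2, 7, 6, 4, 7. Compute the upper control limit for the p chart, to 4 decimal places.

0.2524

p̄ = Σdᵢ / (k·n) = 64 / (11 × 50) = 0.11636
UCL = p̄ + 3·√(p̄(1−p̄)/n) = 0.11636 + 3 × √(0.11636×0.88364/50) = 0.11636 + 3 × 0.04535 = 0.25241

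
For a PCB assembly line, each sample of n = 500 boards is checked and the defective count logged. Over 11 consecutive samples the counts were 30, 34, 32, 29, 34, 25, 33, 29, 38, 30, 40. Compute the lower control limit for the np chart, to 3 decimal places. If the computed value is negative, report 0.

15.720

p̄ = Σdᵢ / (k·n) = 354 / (11 × 500) = 0.06436
LCL = np̄ − 3·√(np̄(1−p̄)) = 32.1818 − 3 × 5.4873 = 15.7199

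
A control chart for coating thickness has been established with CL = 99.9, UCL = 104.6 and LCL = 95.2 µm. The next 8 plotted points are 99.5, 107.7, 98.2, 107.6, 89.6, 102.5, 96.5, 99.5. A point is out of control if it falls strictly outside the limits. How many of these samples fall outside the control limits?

Compare each point to [95.2, 104.6]: sample 2 = 107.7 > UCL; sample 4 = 107.6 > UCL; sample 5 = 89.6 < LCL.

3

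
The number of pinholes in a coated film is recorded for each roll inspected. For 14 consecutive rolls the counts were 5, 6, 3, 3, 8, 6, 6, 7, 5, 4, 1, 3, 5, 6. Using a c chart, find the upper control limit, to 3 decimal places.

c̄ = (5 + 6 + 3 + 3 + 8 + 6 + 6 + 7 + 5 + 4 + 1 + 3 + 5 + 6) / 14 = 68 / 14 = 4.8571
UCL = c̄ + 3√c̄ = 4.8571 + 3 × √4.8571 = 4.8571 + 3 × 2.2039 = 11.4688

11.469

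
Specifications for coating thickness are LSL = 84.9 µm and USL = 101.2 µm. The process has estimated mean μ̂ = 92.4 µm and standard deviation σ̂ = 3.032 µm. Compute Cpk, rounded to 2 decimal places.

0.82

Cpu = (USL − μ̂) / (3σ̂) = (101.2 − 92.4) / (3 × 3.032) = 0.9675; Cpl = (μ̂ − LSL) / (3σ̂) = (92.4 − 84.9) / (3 × 3.032) = 0.8245; Cpk = min(Cpu, Cpl) = 0.8245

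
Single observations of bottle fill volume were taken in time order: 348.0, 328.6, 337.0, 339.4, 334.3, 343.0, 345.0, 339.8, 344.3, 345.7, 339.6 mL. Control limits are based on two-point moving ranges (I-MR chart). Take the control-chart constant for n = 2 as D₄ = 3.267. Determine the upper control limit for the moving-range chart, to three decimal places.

Moving ranges: 19.4, 8.4, 2.4, 5.1, 8.7, 2.0, 5.2, 4.5, 1.4, 6.1; M̄R̄ = 63.2000 / 10 = 6.3200
UCL_MR = D₄·M̄R̄ = 3.267 × 6.3200 = 20.6474

20.647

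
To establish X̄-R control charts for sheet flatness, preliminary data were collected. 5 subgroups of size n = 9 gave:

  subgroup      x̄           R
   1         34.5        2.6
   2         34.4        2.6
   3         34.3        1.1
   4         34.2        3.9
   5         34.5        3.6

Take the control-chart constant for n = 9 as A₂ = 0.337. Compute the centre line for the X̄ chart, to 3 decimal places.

X̄̄ = (34.5 + 34.4 + 34.3 + 34.2 + 34.5) / 5 = 171.9000 / 5 = 34.3800
CL = X̄̄ = 34.3800

34.380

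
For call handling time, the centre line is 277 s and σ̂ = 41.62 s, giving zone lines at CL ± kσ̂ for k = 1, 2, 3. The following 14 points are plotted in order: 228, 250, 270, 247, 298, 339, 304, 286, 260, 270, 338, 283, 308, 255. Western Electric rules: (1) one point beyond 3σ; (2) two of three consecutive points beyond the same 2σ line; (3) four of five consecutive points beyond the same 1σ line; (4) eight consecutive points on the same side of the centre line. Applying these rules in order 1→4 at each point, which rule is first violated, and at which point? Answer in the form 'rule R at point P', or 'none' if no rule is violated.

none

Zone of each point (C = within 1σ̂, B = 1σ̂–2σ̂, A = 2σ̂–3σ̂, * = beyond 3σ̂; sign = side of CL): 1:-B, 2:-C, 3:-C, 4:-C, 5:+C, 6:+B, 7:+C, 8:+C, 9:-C, 10:-C, 11:+B, 12:+C, 13:+C, 14:-C
No rule fires across all 14 points.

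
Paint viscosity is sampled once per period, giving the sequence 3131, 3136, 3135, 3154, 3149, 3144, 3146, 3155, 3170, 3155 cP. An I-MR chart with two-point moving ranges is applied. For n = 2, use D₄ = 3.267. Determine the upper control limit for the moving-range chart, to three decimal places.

27.588

Moving ranges: 5, 1, 19, 5, 5, 2, 9, 15, 15; M̄R̄ = 76.0000 / 9 = 8.4444
UCL_MR = D₄·M̄R̄ = 3.267 × 8.4444 = 27.5880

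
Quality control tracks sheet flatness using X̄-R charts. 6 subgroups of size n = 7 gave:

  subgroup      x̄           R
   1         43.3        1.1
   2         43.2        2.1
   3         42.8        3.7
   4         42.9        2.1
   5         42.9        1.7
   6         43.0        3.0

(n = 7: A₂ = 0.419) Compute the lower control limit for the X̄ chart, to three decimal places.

42.060

X̄̄ = (43.3 + 43.2 + 42.8 + 42.9 + 42.9 + 43.0) / 6 = 258.1000 / 6 = 43.0167
R̄ = (1.1 + 2.1 + 3.7 + 2.1 + 1.7 + 3.0) / 6 = 13.7000 / 6 = 2.2833
LCL = X̄̄ − A₂·R̄ = 43.0167 − 0.419 × 2.2833 = 42.0600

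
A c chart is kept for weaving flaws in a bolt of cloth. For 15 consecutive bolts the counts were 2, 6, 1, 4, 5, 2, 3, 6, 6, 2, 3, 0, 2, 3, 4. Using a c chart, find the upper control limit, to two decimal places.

c̄ = (2 + 6 + 1 + 4 + 5 + 2 + 3 + 6 + 6 + 2 + 3 + 0 + 2 + 3 + 4) / 15 = 49 / 15 = 3.2667
UCL = c̄ + 3√c̄ = 3.2667 + 3 × √3.2667 = 3.2667 + 3 × 1.8074 = 8.6888

8.69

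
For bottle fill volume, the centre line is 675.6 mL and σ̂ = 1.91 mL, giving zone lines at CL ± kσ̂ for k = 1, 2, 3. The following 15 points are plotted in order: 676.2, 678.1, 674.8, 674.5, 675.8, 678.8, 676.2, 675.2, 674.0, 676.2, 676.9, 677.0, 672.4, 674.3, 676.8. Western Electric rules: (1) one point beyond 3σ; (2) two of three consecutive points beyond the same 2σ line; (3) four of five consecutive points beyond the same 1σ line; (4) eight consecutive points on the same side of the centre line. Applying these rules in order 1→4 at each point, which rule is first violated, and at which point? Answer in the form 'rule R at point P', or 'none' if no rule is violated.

none

Zone of each point (C = within 1σ̂, B = 1σ̂–2σ̂, A = 2σ̂–3σ̂, * = beyond 3σ̂; sign = side of CL): 1:+C, 2:+B, 3:-C, 4:-C, 5:+C, 6:+B, 7:+C, 8:-C, 9:-C, 10:+C, 11:+C, 12:+C, 13:-B, 14:-C, 15:+C
No rule fires across all 15 points.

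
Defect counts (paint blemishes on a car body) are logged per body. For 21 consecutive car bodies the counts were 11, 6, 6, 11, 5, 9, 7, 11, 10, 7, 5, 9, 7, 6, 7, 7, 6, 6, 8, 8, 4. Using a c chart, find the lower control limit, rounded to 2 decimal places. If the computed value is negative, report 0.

0.00

c̄ = (11 + 6 + 6 + 11 + 5 + 9 + 7 + 11 + 10 + 7 + 5 + 9 + 7 + 6 + 7 + 7 + 6 + 6 + 8 + 8 + 4) / 21 = 156 / 21 = 7.4286
LCL = c̄ − 3√c̄ = 7.4286 − 3 × 2.7255 = -0.7481 → 0 (cannot be negative)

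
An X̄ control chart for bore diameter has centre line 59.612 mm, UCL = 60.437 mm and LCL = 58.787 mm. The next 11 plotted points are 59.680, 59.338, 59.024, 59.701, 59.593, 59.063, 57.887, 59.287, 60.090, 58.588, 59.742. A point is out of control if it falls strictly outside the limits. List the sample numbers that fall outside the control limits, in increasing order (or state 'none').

Compare each point to [58.787, 60.437]: sample 7 = 57.887 < LCL; sample 10 = 58.588 < LCL.

7, 10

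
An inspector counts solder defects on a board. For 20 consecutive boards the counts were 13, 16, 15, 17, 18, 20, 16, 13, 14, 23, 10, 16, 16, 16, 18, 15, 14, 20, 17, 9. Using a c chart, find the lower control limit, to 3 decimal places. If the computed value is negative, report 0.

3.875

c̄ = (13 + 16 + 15 + 17 + 18 + 20 + 16 + 13 + 14 + 23 + 10 + 16 + 16 + 16 + 18 + 15 + 14 + 20 + 17 + 9) / 20 = 316 / 20 = 15.8000
LCL = c̄ − 3√c̄ = 15.8000 − 3 × 3.9749 = 3.8752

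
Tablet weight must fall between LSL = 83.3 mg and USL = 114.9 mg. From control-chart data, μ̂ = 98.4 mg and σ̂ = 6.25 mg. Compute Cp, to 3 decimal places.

0.843

Cp = (USL − LSL) / (6σ̂) = (114.9 − 83.3) / (6 × 6.25) = 31.6000 / 37.5000 = 0.8427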